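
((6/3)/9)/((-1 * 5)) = -2/45 = -0.04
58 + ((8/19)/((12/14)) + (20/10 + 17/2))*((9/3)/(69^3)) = 724035089/12483342 = 58.00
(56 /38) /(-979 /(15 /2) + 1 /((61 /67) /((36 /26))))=-83265/7289369 = -0.01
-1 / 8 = -0.12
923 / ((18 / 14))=6461/9 = 717.89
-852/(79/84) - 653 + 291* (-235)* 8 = -43342475/79 = -548638.92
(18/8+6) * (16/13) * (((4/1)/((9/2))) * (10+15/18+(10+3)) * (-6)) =-3872/3 = -1290.67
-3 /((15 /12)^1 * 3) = -4/5 = -0.80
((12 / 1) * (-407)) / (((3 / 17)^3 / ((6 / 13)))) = -15996728/39 = -410172.51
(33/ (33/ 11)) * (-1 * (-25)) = 275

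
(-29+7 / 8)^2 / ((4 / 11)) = 556875/256 = 2175.29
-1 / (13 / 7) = -7/13 = -0.54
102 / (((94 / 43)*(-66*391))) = -43/23782 = 0.00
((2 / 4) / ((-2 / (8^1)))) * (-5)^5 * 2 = 12500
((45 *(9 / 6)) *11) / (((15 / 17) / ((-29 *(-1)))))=48807/2 = 24403.50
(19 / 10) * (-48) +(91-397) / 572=-131181/1430 = -91.73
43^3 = 79507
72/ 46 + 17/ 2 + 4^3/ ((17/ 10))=37311/782 = 47.71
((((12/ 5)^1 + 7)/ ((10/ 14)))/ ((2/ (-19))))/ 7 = -893/50 = -17.86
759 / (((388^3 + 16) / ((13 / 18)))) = 3289/350466528 = 0.00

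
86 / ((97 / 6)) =516/97 = 5.32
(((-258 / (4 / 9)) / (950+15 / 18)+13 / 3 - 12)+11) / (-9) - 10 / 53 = -4010203/8163855 = -0.49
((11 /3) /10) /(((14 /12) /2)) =22/35 = 0.63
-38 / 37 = -1.03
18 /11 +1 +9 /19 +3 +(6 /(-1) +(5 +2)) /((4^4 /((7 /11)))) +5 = 594565/53504 = 11.11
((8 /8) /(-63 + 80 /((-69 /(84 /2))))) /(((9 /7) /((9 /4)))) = -23/1468 = -0.02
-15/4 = -3.75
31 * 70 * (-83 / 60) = -3001.83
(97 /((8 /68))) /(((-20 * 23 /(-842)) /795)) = 110382411/92 = 1199808.82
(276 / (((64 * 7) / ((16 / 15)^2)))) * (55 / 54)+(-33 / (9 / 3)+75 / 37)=-866332/104895 = -8.26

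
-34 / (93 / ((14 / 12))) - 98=-27461/279 = -98.43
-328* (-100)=32800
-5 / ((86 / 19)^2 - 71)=0.10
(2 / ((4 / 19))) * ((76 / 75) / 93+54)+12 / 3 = 3606797/6975 = 517.10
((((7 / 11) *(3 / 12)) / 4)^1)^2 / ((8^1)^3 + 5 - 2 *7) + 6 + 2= 124647473/15580928 = 8.00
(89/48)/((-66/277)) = -24653/3168 = -7.78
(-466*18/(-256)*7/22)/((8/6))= 44037/5632 = 7.82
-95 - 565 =-660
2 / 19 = 0.11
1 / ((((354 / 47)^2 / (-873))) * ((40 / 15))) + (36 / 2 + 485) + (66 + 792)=150961693/111392 = 1355.23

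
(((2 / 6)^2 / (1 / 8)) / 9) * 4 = 32/81 = 0.40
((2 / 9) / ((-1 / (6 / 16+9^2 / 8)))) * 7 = -49/3 = -16.33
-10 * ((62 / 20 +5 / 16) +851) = -68353/8 = -8544.12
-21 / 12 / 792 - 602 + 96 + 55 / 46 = -504.81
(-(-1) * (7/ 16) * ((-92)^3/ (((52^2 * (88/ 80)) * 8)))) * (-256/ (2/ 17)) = 57914920/1859 = 31153.80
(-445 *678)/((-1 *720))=419.04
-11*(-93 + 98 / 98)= 1012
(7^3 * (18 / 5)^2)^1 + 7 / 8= 889231/200 = 4446.16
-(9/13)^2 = -81/169 = -0.48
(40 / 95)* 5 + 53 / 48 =2927/912 = 3.21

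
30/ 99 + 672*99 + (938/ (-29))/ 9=190992440/2871 = 66524.71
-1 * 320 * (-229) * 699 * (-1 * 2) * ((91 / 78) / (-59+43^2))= -11951968/179 = -66770.77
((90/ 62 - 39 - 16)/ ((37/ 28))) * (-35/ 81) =1626800/92907 = 17.51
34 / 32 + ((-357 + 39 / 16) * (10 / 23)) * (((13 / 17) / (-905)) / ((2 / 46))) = 199807/49232 = 4.06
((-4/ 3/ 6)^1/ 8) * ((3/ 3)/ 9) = -1/324 = 0.00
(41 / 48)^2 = 1681/2304 = 0.73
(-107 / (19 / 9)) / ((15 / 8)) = -27.03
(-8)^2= 64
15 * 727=10905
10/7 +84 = 598/7 = 85.43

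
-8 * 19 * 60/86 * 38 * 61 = -10570080/43 = -245815.81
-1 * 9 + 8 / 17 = -8.53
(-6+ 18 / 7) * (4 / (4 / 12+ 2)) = -288/49 = -5.88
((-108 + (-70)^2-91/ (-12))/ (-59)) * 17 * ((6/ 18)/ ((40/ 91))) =-17819893/16992 = -1048.72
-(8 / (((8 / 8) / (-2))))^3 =4096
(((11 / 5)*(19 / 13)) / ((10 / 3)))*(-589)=-369303/650 = -568.16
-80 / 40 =-2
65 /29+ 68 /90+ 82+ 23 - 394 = -373234/1305 = -286.00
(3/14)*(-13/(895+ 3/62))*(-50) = 60450/388451 = 0.16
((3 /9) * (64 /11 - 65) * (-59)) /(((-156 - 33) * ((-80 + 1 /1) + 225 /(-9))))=0.06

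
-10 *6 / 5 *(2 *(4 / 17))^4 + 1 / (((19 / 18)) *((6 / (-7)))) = -2687829/1586899 = -1.69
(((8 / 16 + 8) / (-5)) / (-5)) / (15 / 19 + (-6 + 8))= 323/2650 = 0.12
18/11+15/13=399/143 = 2.79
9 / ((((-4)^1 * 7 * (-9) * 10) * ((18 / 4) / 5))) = 1/252 = 0.00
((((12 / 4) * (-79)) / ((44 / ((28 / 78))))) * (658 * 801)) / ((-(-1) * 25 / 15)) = -437194611/715 = -611460.99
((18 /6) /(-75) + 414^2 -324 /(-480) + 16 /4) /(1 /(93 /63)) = 50603997/200 = 253019.98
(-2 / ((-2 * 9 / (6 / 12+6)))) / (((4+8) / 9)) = 0.54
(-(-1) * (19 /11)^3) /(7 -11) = -6859/5324 = -1.29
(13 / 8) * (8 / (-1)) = -13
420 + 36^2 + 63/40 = 68703/40 = 1717.58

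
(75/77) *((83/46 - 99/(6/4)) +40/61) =-61.89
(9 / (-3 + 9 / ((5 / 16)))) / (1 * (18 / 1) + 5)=15/989 = 0.02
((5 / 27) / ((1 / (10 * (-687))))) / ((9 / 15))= -57250/27 = -2120.37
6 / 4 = 3/2 = 1.50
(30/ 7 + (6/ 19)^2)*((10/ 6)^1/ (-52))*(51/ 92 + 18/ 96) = -27705/265696 = -0.10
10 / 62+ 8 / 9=293/279 = 1.05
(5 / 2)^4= 625/16 = 39.06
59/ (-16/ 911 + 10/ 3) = 161247/9062 = 17.79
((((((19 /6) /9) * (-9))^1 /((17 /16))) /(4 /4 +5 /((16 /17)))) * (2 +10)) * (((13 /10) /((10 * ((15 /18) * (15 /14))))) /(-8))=110656/1073125 = 0.10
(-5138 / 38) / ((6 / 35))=-89915/114 = -788.73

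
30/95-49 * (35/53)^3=-13.80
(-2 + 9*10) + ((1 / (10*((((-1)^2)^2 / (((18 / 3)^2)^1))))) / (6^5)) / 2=380161/4320 = 88.00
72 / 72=1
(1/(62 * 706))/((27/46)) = 23/590922 = 0.00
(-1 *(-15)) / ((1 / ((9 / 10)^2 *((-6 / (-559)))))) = 729/5590 = 0.13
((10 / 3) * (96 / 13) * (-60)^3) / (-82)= 34560000/533 = 64840.53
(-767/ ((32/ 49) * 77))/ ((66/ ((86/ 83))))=-230867/964128 = -0.24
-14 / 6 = -7/3 = -2.33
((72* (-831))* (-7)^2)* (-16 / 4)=11727072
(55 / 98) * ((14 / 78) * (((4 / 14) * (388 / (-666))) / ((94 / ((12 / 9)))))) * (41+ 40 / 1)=-21340/1107743 = -0.02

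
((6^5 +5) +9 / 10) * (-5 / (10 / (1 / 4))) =-77819/80 = -972.74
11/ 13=0.85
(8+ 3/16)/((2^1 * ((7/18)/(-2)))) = -1179/56 = -21.05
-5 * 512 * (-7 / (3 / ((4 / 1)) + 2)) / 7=930.91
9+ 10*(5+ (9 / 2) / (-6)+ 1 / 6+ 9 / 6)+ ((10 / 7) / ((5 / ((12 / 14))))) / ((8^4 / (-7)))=1465847/21504 = 68.17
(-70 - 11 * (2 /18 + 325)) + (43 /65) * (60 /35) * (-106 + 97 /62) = -13654418/3627 = -3764.66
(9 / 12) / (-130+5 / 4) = -3/515 = -0.01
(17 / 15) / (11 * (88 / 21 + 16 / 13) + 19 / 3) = 1547/90045 = 0.02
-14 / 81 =-0.17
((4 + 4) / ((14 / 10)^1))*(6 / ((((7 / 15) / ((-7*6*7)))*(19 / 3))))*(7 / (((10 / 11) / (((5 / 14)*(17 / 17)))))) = -178200/19 = -9378.95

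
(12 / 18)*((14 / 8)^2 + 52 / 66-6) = -1135/792 = -1.43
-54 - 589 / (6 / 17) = -10337/6 = -1722.83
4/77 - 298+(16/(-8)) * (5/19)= -436668/1463 = -298.47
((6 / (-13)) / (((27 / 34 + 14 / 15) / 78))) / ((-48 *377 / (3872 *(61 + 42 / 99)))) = 90971760/332137 = 273.90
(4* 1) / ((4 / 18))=18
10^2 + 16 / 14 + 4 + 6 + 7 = 827/7 = 118.14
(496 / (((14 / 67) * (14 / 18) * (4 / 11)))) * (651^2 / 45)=395207406/5 = 79041481.20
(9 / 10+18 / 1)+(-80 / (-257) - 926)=-2330447/2570 = -906.79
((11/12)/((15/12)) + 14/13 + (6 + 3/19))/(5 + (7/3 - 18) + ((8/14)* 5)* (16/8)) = -103327/64220 = -1.61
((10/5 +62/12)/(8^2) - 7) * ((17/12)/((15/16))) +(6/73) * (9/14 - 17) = -5188991/441504 = -11.75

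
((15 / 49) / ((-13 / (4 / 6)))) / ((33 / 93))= -310/7007 = -0.04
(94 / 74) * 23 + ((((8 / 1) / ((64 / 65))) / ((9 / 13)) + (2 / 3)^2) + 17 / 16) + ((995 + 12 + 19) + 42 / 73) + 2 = 416572487/388944 = 1071.03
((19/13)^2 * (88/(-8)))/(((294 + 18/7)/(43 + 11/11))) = -305767/87711 = -3.49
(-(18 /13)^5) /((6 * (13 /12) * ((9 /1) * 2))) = -209952/4826809 = -0.04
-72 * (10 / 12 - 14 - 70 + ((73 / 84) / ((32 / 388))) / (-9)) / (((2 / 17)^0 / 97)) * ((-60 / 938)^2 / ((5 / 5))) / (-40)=-742156215/12317816 = -60.25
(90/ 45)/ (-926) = -1/463 = 0.00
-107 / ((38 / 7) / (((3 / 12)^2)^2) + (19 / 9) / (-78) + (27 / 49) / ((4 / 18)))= -1840293/23943877 = -0.08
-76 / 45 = -1.69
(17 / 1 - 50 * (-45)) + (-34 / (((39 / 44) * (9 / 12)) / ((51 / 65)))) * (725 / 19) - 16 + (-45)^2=26440148/9633 = 2744.75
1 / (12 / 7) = 0.58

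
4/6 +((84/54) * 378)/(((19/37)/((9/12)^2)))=147005/228 = 644.76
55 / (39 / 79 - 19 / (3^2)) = -7821/230 = -34.00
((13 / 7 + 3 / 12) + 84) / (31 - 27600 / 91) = -31343/99116 = -0.32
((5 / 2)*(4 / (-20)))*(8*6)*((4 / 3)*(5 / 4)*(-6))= 240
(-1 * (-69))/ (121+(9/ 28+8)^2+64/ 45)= 2434320/6762061 = 0.36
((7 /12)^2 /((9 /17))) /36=833/46656 = 0.02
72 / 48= 3/2 = 1.50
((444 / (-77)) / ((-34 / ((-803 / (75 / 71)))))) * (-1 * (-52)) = -19944184/2975 = -6703.93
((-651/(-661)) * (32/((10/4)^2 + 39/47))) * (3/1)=11749248/879791 = 13.35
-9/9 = -1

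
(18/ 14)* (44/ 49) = 396/343 = 1.15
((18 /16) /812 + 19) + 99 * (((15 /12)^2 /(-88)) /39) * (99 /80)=102394801/5404672 = 18.95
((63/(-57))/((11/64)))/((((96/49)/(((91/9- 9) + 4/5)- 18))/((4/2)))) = 105.62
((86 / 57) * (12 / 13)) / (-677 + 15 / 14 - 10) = -4816/2371941 = 0.00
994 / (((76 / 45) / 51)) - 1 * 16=30000.18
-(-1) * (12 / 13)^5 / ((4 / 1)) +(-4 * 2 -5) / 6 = -4453561/2227758 = -2.00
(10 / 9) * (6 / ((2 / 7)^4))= 12005/12 = 1000.42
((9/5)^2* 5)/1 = 81/5 = 16.20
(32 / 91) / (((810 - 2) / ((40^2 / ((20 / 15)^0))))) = 6400/9191 = 0.70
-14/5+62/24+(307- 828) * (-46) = 1437947/60 = 23965.78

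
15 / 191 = 0.08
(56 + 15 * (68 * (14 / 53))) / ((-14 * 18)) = -616/477 = -1.29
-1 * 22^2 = -484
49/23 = 2.13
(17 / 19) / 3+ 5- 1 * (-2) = 416/57 = 7.30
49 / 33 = 1.48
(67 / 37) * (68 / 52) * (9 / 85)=603/2405 = 0.25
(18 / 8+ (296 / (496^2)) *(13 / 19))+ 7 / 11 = 2.89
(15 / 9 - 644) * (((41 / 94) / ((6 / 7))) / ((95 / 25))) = -58835/684 = -86.02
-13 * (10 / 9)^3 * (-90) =130000/81 = 1604.94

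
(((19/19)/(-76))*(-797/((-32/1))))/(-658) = 797/1600256 = 0.00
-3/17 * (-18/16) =27/136 = 0.20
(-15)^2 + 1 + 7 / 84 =226.08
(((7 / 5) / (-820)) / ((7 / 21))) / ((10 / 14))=-147/20500 = -0.01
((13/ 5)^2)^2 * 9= 257049/625 = 411.28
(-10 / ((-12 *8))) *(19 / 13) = 95/624 = 0.15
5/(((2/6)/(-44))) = -660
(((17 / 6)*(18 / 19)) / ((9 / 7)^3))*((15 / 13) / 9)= 29155/180063 = 0.16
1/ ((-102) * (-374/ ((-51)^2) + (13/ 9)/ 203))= 203/2830 = 0.07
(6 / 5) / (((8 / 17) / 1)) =51/20 = 2.55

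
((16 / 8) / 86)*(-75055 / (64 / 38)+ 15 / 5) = -1425949/1376 = -1036.30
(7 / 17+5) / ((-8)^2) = 23/272 = 0.08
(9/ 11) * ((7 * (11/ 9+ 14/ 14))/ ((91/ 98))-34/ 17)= 1726/143 = 12.07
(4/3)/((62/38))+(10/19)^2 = 36736/33573 = 1.09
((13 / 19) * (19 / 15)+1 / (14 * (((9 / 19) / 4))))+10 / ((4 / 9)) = 23.97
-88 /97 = -0.91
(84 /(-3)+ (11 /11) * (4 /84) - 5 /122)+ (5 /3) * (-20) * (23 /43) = -5048117/110166 = -45.82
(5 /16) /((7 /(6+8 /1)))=5/8 = 0.62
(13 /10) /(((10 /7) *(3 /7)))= 637/300 = 2.12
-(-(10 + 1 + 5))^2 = -256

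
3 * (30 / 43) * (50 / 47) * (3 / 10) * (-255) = -344250/2021 = -170.34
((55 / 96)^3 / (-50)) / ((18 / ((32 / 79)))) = -6655/78630912 = 0.00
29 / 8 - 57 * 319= -145435/8 = -18179.38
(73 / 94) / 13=73/1222 = 0.06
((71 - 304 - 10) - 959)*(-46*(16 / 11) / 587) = 884672/6457 = 137.01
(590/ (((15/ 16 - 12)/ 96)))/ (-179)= 5120/179 = 28.60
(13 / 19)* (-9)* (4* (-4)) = 1872/19 = 98.53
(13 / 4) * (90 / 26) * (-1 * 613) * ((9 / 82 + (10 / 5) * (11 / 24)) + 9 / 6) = -11429385/656 = -17422.84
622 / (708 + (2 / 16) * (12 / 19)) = 23636/26907 = 0.88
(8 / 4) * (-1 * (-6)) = 12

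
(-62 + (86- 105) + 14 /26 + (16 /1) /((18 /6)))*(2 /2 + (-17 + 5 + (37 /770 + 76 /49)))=14846603/21021 = 706.27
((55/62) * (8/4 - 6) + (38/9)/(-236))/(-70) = 117409/2304540 = 0.05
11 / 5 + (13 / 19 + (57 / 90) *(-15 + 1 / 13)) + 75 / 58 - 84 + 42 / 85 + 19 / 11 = -87.05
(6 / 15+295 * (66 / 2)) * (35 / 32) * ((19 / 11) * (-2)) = -6474041/176 = -36784.32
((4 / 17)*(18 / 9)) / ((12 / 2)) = 4/51 = 0.08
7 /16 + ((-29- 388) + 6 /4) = -6641/16 = -415.06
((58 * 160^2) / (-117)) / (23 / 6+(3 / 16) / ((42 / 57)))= -332595200/107133 = -3104.51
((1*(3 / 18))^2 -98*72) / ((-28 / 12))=254015/84 = 3023.99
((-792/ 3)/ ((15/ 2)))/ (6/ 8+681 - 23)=-704/13175 = -0.05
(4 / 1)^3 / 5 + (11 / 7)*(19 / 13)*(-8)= -2536/455 = -5.57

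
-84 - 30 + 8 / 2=-110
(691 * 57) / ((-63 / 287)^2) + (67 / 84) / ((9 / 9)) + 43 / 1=817445.61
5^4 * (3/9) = 625/3 = 208.33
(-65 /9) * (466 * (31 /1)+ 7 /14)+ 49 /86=-13459249/129 = -104335.26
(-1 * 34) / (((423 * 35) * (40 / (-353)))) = 6001/296100 = 0.02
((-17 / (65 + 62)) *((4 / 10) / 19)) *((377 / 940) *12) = -38454/2835275 = -0.01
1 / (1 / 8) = 8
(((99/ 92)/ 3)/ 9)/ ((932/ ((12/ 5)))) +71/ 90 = 761077/964620 = 0.79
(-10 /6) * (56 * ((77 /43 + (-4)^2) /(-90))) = 2380/129 = 18.45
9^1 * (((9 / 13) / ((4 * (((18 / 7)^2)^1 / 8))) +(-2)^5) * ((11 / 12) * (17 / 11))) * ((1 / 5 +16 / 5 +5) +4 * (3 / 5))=-1138167/260 = -4377.57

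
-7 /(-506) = 7/506 = 0.01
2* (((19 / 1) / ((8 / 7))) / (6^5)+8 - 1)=435589/31104 = 14.00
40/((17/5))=200/17 = 11.76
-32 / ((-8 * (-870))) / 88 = -1/19140 = 0.00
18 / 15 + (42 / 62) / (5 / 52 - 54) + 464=202107658/434465 = 465.19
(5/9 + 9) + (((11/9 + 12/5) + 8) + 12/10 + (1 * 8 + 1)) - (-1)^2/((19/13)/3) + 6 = 30203/855 = 35.33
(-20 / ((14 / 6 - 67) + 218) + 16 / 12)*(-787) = -65321/69 = -946.68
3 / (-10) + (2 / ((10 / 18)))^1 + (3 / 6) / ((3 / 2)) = 3.63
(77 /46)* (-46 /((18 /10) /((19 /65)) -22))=209/43 = 4.86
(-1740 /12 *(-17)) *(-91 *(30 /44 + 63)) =-314265315/22 = -14284787.05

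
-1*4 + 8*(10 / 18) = 4/9 = 0.44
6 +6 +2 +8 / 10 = 14.80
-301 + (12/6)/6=-902/3 = -300.67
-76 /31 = -2.45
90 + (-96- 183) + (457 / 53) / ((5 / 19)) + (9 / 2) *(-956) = -1181432/265 = -4458.23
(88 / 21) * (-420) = -1760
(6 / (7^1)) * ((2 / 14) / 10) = 3/245 = 0.01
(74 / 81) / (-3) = -74/243 = -0.30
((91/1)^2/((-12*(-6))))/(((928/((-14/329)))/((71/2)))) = -587951/3140352 = -0.19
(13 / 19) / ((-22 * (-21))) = 13/8778 = 0.00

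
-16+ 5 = -11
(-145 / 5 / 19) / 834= -29/15846 = 0.00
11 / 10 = 1.10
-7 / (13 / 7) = -49/13 = -3.77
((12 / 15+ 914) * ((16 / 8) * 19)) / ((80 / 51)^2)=113021253/8000 = 14127.66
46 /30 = 23/15 = 1.53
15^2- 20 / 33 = 7405/33 = 224.39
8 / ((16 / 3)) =3/2 = 1.50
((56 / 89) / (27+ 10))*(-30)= -1680/3293 = -0.51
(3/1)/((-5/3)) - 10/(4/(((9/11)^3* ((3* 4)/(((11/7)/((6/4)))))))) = -17.48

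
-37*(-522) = 19314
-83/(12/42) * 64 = -18592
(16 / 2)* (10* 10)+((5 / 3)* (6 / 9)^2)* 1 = 21620/27 = 800.74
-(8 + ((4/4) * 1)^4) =-9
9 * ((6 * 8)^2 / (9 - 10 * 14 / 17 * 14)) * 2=-705024/1807 = -390.16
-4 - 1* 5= -9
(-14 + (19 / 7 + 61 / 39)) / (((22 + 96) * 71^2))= -1327/81195387 = 0.00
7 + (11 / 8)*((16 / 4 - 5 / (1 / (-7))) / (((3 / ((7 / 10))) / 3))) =3563/80 = 44.54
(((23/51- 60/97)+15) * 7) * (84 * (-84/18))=-40700.17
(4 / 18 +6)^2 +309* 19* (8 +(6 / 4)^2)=60216.47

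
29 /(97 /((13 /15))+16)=377/1663 = 0.23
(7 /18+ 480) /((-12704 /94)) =-406409/114336 = -3.55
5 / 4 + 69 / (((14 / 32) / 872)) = 3850787/28 = 137528.11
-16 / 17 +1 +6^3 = 3673/17 = 216.06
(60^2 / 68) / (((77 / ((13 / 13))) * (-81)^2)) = 100/954261 = 0.00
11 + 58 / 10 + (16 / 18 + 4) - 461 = -19769/45 = -439.31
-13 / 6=-2.17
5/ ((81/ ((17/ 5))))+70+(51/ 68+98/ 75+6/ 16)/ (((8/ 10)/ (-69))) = -1808197/12960 = -139.52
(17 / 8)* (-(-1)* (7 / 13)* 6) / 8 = 357/416 = 0.86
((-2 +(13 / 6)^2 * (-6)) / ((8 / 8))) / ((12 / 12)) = -181/6 = -30.17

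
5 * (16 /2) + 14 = 54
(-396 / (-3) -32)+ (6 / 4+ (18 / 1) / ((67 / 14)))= 14105/134 = 105.26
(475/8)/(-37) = -475/296 = -1.60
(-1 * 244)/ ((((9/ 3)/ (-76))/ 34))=630496/3 = 210165.33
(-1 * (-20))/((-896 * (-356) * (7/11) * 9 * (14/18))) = 55/3907456 = 0.00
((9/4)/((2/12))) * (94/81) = 47/3 = 15.67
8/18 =4/9 = 0.44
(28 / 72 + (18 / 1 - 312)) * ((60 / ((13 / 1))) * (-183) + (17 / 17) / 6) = 348107095/1404 = 247939.53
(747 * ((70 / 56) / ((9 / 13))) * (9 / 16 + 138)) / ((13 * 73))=920055/4672 = 196.93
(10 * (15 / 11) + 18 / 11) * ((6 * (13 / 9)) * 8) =11648/11 = 1058.91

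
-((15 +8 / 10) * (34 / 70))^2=-58.89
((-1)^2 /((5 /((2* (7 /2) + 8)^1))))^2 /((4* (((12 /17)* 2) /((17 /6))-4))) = -2601/4048 = -0.64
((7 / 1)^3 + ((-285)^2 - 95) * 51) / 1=4137973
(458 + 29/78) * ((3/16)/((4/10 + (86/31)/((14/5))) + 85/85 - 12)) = -38792005/4337216 = -8.94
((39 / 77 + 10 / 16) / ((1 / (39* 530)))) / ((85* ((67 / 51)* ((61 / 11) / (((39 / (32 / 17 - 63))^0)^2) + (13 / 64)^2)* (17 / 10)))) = 173561856/7870289 = 22.05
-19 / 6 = -3.17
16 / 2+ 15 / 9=29/3 = 9.67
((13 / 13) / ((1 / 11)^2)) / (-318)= -121/318 = -0.38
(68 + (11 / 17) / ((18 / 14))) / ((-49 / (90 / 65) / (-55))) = 106.47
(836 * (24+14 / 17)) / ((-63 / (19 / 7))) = -6703048/7497 = -894.10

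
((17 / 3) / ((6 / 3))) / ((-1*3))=-17/18 = -0.94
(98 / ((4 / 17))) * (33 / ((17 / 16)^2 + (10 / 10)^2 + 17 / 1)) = 3518592/4897 = 718.52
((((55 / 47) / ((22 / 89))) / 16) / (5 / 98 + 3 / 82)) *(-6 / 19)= -2682015/2514688 = -1.07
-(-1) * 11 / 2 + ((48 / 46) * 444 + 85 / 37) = 801815/1702 = 471.10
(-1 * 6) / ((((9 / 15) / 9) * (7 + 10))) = -90/17 = -5.29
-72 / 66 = -1.09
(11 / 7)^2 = 121/49 = 2.47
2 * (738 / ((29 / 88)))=129888/29 = 4478.90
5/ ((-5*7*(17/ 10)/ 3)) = -30/119 = -0.25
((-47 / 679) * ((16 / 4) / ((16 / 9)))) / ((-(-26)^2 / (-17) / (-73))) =524943/1836016 = 0.29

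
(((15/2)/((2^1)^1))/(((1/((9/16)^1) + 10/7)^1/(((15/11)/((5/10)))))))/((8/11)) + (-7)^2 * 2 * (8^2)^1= 20285279/3232 = 6276.39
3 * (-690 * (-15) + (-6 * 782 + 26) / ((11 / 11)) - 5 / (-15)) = 17053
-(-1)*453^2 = 205209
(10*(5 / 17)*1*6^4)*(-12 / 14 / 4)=-97200/119 = -816.81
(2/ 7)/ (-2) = -1/7 = -0.14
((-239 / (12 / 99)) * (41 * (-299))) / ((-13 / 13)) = -96686733/4 = -24171683.25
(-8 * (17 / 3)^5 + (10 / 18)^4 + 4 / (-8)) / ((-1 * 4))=613383535/52488 = 11686.17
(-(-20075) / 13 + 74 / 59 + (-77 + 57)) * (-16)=-18720752/767 = -24407.76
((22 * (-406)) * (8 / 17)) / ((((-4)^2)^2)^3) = -2233/8912896 = 0.00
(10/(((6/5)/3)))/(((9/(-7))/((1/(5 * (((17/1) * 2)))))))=-35/306 = -0.11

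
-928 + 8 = -920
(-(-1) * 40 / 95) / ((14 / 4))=16/133 = 0.12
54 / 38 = 27/19 = 1.42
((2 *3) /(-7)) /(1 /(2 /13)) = -12/91 = -0.13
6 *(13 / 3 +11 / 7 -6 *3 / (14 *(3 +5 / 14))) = 10900/329 = 33.13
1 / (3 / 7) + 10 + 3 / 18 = 25/2 = 12.50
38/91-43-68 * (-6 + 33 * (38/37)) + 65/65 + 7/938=-874483849/451178 = -1938.22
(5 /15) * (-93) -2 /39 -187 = -8504/39 = -218.05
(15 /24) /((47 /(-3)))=-15/376 = -0.04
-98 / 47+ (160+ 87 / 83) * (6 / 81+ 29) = 4680.24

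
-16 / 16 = -1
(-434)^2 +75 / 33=188358.27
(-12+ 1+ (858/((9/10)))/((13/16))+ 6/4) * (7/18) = 48881/108 = 452.60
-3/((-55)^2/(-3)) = 9/3025 = 0.00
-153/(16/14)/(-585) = 119/520 = 0.23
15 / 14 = 1.07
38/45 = 0.84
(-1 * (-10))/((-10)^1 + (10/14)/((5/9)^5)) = 43750/15299 = 2.86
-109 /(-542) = 109/542 = 0.20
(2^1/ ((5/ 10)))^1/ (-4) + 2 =1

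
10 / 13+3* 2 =88/13 = 6.77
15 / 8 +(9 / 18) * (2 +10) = 7.88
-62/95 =-0.65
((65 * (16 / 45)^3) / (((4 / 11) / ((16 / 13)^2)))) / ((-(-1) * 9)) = 2883584/2132325 = 1.35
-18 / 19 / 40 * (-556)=1251/95 = 13.17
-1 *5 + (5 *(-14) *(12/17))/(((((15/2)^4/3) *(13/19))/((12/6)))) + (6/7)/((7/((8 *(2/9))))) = -59929477/12182625 = -4.92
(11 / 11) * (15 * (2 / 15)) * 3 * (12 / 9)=8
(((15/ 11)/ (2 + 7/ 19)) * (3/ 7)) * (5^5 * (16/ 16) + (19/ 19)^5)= 59394/77 = 771.35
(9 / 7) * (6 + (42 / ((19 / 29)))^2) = 13371210/2527 = 5291.34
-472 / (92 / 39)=-4602/23 = -200.09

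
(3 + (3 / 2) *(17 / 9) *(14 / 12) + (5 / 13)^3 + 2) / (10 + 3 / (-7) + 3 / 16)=18519284/21611889 = 0.86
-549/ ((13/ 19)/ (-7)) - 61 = 72224/13 = 5555.69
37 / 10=3.70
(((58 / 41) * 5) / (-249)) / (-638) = 5/112299 = 0.00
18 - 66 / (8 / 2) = 3/2 = 1.50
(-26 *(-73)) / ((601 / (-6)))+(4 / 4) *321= 302.05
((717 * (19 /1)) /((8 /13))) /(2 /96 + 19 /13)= 14933.75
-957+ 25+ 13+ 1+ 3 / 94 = -86289/94 = -917.97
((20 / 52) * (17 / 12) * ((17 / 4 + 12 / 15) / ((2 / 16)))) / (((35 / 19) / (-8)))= -130492/1365 = -95.60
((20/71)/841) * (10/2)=100/59711 = 0.00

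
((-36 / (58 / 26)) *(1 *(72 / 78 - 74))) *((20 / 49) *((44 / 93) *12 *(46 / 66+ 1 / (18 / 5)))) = 117344000/44051 = 2663.82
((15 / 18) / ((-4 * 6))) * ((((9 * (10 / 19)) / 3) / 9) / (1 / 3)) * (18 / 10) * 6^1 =-15/76 = -0.20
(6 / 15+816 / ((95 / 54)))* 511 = 22536122/95 = 237222.34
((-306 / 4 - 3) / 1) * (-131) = 20829/2 = 10414.50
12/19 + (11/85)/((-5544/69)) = 170923/271320 = 0.63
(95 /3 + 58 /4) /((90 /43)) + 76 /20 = 13963/540 = 25.86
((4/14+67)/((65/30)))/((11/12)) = 33912/1001 = 33.88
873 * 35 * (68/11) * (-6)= -12466440/11 = -1133312.73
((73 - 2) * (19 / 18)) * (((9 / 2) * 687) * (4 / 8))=926763/8 = 115845.38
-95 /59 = -1.61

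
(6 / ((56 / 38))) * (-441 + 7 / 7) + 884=-6352/7 = -907.43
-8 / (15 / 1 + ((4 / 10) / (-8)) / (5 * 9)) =-7200/13499 = -0.53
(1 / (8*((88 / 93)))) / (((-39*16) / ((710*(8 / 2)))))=-0.60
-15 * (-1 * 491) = 7365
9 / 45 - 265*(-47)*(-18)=-1120949/5 = -224189.80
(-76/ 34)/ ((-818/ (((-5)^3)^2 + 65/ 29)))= 8610610/201637 = 42.70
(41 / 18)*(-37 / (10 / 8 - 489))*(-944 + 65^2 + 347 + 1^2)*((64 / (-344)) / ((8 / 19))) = -209197334/755037 = -277.07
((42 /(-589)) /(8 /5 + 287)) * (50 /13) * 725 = -2537500/3683017 = -0.69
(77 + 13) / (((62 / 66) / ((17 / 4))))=25245/62 = 407.18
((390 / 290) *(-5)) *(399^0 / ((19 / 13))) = -2535/551 = -4.60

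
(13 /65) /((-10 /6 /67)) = -8.04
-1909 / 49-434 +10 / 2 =-22930/49 = -467.96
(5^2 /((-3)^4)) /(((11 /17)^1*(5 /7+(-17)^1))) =-2975/101574 = -0.03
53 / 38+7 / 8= 345/152 = 2.27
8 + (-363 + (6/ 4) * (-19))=-767/2 = -383.50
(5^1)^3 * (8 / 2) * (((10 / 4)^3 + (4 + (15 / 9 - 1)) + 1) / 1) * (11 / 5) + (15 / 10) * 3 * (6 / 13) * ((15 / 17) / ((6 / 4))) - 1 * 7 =31048363/1326 = 23415.06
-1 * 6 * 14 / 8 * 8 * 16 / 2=-672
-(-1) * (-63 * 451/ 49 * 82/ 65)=-731.51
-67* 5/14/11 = -335/154 = -2.18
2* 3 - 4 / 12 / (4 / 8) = 16/3 = 5.33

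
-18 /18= -1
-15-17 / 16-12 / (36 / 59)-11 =-2243/48 = -46.73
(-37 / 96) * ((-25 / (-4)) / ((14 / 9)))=-2775/1792 = -1.55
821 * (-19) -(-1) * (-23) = -15622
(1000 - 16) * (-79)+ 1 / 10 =-777359/10 = -77735.90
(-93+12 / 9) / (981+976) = -0.05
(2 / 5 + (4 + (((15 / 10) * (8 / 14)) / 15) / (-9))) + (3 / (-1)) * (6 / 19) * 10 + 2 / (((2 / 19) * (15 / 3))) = -7661/5985 = -1.28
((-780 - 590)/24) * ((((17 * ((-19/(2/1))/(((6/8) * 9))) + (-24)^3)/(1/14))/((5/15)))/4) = 8300100.60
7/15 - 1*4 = -53/15 = -3.53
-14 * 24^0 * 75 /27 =-350/9 = -38.89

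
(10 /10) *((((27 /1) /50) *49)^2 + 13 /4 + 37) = 925477/1250 = 740.38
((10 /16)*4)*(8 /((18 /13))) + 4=18.44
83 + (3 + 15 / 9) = 263/3 = 87.67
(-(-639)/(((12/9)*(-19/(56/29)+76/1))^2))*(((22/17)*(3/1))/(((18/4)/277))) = 508824624/25928825 = 19.62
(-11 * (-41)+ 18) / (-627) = -469/627 = -0.75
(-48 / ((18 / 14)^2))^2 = 614656/729 = 843.15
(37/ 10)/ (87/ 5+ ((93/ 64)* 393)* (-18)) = -592/1641921 = 0.00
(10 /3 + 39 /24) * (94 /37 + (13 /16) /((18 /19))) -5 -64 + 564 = 130902389/255744 = 511.85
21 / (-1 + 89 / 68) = 68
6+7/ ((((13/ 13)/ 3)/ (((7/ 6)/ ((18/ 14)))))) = 451/18 = 25.06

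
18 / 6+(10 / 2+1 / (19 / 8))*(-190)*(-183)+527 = 189020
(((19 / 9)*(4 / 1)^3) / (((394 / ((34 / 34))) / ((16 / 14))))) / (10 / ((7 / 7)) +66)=64/12411 = 0.01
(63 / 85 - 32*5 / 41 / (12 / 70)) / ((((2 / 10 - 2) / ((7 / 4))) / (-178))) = -143446373/37638 = -3811.21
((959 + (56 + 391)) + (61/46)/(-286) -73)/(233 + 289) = 1948543/763048 = 2.55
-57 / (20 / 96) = -1368/5 = -273.60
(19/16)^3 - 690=-688.33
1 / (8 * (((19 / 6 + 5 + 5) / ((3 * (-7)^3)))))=-3087/316 = -9.77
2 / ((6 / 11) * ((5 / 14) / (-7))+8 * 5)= 1078/21545 = 0.05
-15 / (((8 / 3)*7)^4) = -1215/9834496 = 0.00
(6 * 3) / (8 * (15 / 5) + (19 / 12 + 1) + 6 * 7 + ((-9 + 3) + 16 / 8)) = 216/775 = 0.28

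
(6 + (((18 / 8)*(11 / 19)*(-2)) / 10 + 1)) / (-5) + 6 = 8839/1900 = 4.65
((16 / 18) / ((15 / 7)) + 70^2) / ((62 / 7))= 553.27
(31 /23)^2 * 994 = 955234/529 = 1805.74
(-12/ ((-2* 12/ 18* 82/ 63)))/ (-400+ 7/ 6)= -1701/98113 = -0.02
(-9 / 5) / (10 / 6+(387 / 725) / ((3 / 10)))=-783/1499 = -0.52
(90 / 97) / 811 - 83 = -6529271/78667 = -83.00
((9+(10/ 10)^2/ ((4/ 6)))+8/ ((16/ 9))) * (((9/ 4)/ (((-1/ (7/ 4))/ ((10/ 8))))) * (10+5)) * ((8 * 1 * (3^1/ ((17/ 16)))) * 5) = -2126250/17 = -125073.53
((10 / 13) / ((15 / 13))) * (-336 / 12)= -56/3 = -18.67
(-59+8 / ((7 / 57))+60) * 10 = 4630/7 = 661.43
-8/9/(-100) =2/225 = 0.01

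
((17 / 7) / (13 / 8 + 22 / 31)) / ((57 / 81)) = 37944/25669 = 1.48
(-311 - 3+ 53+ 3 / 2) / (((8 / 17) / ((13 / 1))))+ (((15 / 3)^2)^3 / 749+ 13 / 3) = -256822861/35952 = -7143.49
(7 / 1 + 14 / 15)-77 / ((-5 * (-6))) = 161/30 = 5.37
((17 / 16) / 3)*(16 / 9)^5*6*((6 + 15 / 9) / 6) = 25624576/531441 = 48.22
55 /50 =11/10 = 1.10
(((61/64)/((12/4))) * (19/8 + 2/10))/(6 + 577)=6283/4477440 = 0.00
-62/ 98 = -31/49 = -0.63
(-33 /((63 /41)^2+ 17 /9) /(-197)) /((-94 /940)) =-2496285/6333353 = -0.39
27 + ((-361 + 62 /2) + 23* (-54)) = -1545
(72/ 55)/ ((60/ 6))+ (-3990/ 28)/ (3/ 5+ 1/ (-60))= -469998/1925 = -244.15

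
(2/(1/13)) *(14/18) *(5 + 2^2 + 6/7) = 598/3 = 199.33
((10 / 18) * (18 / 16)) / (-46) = -5/368 = -0.01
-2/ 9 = -0.22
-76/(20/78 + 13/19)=-56316/697 = -80.80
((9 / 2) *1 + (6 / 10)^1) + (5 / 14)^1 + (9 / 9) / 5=5.66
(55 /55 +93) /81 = 94/81 = 1.16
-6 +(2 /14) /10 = -419/70 = -5.99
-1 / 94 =-0.01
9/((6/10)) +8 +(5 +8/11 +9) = 415/11 = 37.73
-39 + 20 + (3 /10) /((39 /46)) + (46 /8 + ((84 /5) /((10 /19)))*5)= 38143/260 = 146.70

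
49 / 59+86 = 5123/59 = 86.83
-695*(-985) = 684575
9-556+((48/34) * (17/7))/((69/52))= -87651/161 = -544.42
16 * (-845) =-13520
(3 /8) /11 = 3/88 = 0.03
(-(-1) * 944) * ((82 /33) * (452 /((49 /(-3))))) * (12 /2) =-209930496/539 = -389481.44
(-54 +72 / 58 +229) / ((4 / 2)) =5111/58 = 88.12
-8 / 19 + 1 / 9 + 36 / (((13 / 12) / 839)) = 61977919/2223 = 27880.31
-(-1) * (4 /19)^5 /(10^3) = 128/309512375 = 0.00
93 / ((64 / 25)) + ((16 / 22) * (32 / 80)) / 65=8312899/228800 = 36.33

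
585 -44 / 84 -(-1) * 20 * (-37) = -3266/21 = -155.52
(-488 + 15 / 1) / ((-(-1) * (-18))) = 473/18 = 26.28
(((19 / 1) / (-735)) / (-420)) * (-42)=-19/7350 = 0.00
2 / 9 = 0.22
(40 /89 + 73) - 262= -16781/89 = -188.55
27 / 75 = 9/25 = 0.36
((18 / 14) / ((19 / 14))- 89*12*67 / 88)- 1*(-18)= -331971/418 = -794.19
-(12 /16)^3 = -27/64 = -0.42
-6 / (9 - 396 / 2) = 2/63 = 0.03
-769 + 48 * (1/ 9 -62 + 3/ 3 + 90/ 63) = -76085/21 = -3623.10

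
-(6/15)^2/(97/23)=-0.04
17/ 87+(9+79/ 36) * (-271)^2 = 858305171/1044 = 822131.39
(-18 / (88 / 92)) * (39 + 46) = -17595/11 = -1599.55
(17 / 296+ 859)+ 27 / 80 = 2543809/2960 = 859.39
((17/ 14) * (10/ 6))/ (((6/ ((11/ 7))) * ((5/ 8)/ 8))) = 2992/441 = 6.78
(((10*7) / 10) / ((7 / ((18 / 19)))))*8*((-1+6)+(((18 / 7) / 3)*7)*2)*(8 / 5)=206.15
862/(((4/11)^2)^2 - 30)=-6310271/219487 = -28.75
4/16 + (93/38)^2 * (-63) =-377.10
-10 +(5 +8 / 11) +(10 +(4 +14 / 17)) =1973/187 = 10.55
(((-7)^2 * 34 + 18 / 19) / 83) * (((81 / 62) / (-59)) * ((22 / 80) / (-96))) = 1175823/922986560 = 0.00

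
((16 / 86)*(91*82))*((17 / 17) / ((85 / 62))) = 3701152/3655 = 1012.63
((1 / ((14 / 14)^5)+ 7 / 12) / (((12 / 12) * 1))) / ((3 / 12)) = 19/3 = 6.33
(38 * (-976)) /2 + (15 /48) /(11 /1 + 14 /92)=-76104461/4104 = -18543.97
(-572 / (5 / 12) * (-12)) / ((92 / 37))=761904/115 = 6625.25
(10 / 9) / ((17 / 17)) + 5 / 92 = 965/828 = 1.17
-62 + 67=5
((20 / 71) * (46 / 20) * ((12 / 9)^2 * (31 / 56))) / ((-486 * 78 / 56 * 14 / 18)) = -5704/4710069 = 0.00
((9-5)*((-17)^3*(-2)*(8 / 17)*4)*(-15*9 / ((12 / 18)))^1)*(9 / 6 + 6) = -112363200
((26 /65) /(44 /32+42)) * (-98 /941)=-1568/1632635 = 0.00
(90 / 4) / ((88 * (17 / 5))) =225/2992 = 0.08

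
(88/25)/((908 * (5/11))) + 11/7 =313819/198625 = 1.58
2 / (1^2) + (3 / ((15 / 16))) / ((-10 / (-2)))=2.64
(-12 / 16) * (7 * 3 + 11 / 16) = -1041/64 = -16.27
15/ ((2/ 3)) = 45/2 = 22.50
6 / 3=2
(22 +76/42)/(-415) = -100/1743 = -0.06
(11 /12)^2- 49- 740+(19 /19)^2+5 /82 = -4647031/5904 = -787.10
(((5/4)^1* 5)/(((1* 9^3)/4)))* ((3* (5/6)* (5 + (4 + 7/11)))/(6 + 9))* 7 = 9275/24057 = 0.39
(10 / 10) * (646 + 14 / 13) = 647.08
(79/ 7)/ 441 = 79/3087 = 0.03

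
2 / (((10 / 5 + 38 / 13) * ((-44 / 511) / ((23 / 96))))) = -1.13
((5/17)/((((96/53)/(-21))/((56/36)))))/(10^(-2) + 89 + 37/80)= -324625/5475717 = -0.06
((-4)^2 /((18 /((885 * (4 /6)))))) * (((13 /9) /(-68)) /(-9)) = 15340/12393 = 1.24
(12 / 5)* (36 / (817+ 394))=0.07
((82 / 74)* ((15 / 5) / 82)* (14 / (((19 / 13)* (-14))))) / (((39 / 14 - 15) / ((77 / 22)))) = 637/80142 = 0.01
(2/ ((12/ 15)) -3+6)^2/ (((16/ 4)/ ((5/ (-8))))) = -605/128 = -4.73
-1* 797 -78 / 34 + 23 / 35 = -798.64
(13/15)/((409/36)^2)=0.01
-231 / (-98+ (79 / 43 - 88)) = 9933/7919 = 1.25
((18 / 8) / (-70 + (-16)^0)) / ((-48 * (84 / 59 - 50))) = -59/4218752 = 0.00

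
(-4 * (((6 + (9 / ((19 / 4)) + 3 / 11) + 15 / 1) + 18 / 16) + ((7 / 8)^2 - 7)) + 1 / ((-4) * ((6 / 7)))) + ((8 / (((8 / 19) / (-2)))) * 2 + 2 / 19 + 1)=-1478905/10032 = -147.42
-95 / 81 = -1.17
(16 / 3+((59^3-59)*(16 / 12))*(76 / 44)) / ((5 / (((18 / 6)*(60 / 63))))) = 62417984/231 = 270207.72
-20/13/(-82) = 10/533 = 0.02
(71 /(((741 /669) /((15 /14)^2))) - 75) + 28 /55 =-2410589/2662660 = -0.91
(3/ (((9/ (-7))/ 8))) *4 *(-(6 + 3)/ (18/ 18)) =672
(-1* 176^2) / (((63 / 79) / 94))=-230027776/63 = -3651234.54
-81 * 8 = -648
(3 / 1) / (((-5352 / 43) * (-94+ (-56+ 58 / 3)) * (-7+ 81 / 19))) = -2451/36365056 = 0.00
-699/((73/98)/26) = -1781052/73 = -24397.97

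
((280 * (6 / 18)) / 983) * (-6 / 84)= -20/2949 = -0.01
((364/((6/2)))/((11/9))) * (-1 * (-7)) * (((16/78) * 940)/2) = 736960/11 = 66996.36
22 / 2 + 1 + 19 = 31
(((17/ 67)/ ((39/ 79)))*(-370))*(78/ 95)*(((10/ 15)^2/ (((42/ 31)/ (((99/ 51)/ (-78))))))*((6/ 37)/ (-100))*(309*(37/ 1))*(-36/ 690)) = 410658116/333048625 = 1.23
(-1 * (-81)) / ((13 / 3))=243/13 = 18.69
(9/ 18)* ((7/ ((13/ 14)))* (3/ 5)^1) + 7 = 9.26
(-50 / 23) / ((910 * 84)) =-5/175812 = 0.00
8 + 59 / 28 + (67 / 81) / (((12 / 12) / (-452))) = -825029/2268 = -363.77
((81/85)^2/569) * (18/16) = 59049/32888200 = 0.00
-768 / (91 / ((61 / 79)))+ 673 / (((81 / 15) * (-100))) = -30136117/3882060 = -7.76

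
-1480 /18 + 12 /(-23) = -17128/207 = -82.74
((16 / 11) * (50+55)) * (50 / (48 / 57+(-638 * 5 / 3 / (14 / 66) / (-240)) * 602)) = 3830400/6307499 = 0.61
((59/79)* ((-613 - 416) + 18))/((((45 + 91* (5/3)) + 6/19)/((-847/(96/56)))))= 959931357/506864 = 1893.86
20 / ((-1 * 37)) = -20/37 = -0.54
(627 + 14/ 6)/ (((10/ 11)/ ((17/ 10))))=88264/75 = 1176.85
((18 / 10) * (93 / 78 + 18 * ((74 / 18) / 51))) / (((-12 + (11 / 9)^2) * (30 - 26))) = -170343/1504568 = -0.11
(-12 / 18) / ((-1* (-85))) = -2/255 = -0.01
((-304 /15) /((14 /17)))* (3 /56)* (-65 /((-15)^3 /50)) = -8398/6615 = -1.27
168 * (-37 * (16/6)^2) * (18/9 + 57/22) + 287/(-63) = -20090563/99 = -202934.98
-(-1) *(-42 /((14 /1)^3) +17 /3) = 3323/588 = 5.65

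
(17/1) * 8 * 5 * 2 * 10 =13600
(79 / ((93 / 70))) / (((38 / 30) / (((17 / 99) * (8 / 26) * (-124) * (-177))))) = 443727200/8151 = 54438.38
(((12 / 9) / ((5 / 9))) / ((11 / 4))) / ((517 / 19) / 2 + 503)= 1824/1079705 = 0.00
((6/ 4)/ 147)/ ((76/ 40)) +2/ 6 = 946/2793 = 0.34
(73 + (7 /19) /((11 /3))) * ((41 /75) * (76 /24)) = 313199/2475 = 126.55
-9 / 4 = -2.25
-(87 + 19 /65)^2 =-32194276/4225 = -7619.95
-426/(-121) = 426/121 = 3.52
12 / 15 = 4/5 = 0.80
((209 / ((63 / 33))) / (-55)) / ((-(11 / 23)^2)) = 10051/1155 = 8.70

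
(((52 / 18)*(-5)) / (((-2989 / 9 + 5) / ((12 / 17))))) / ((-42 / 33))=-2145/87584 = -0.02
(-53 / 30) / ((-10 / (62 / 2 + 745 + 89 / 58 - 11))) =2356327/17400 = 135.42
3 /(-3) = -1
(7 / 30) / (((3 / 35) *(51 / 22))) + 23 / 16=19181/7344 = 2.61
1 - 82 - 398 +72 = -407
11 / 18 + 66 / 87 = 715/522 = 1.37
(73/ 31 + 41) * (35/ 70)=672/31 = 21.68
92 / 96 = 23/24 = 0.96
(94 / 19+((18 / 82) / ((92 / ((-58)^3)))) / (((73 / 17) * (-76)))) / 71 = 16673249/185727622 = 0.09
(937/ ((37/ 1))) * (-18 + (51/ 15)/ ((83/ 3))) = -6951603/15355 = -452.73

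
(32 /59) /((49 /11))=352/2891 = 0.12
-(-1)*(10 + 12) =22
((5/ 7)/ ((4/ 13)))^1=65/28 = 2.32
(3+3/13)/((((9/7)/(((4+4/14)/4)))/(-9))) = -315/13 = -24.23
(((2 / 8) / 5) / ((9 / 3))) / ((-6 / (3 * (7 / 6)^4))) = -2401/155520 = -0.02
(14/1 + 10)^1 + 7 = 31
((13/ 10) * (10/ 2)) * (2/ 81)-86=-85.84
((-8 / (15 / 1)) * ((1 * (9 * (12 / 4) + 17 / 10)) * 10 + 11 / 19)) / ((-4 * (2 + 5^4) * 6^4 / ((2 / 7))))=1366/101320065 = 0.00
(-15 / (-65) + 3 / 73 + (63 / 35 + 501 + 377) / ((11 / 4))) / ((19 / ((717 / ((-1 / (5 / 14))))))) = -855933807/198341 = -4315.47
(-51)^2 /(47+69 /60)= 5780/107 = 54.02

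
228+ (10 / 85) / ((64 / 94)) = 62063/272 = 228.17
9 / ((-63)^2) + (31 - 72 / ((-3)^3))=14848/441 = 33.67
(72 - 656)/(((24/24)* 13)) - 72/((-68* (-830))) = -44.92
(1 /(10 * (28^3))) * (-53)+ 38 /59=8338633/12951680 = 0.64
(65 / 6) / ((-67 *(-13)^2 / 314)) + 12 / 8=6269/5226 = 1.20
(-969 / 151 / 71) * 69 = -66861/10721 = -6.24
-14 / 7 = -2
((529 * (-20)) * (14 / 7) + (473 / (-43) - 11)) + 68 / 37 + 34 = -782408/37 = -21146.16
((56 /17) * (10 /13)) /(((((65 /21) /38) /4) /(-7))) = -2502528/2873 = -871.05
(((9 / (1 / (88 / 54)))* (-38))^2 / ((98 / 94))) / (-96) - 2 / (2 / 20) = -4132474/1323 = -3123.56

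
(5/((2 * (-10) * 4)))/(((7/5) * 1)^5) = -3125/268912 = -0.01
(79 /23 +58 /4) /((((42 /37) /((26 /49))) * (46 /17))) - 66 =-62.90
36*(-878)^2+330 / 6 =27751879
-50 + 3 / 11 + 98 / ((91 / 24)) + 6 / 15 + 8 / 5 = -3129/143 = -21.88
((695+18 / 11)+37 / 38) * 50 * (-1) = -7290025/209 = -34880.50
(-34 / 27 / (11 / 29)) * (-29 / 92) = 14297/13662 = 1.05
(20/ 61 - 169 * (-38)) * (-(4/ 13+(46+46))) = -470114400/793 = -592830.26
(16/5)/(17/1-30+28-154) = -16/695 = -0.02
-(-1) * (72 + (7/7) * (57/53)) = 3873/53 = 73.08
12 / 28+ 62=437/7 = 62.43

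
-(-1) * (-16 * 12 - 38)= -230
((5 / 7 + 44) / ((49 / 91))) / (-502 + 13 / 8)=-32552/196147 = -0.17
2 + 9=11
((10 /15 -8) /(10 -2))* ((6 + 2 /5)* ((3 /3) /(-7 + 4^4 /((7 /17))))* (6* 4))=-4928/21515 = -0.23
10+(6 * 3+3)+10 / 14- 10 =152/7 = 21.71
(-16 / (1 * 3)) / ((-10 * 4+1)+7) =1/6 = 0.17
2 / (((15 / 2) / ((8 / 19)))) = 32/285 = 0.11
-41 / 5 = -8.20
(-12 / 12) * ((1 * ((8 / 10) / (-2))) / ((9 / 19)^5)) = 4952198/295245 = 16.77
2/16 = 1/8 = 0.12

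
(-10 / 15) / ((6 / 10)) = -10/9 = -1.11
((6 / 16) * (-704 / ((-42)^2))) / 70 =-11/5145 = 0.00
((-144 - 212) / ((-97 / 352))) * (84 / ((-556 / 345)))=-907885440/13483 = -67335.57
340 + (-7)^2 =389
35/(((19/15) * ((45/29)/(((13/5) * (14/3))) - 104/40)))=-13854750/1239541 = -11.18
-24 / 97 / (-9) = 8/291 = 0.03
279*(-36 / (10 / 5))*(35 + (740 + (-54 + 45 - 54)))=-3575664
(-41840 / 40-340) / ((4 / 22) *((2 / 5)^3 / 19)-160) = 6034875/696664 = 8.66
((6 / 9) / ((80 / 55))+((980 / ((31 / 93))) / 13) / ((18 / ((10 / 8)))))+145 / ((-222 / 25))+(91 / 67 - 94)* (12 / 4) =-215088727/773448 = -278.09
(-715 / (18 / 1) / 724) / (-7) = 715/91224 = 0.01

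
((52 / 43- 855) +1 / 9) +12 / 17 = -5611714/6579 = -852.97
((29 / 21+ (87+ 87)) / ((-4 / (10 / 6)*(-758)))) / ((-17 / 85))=-92075/191016 = -0.48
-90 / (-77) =90/77 = 1.17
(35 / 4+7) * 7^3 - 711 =18765/4 = 4691.25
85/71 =1.20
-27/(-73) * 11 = 297/73 = 4.07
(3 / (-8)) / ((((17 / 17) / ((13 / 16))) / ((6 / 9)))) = -13/64 = -0.20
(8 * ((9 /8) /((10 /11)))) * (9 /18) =99/20 = 4.95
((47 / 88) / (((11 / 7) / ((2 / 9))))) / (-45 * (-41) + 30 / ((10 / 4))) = 329/8089092 = 0.00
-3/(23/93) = -279/23 = -12.13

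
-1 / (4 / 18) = -9/2 = -4.50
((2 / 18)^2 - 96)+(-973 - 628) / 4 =-160781/324 = -496.24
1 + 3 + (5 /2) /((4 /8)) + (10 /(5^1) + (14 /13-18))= -77/13 = -5.92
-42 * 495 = -20790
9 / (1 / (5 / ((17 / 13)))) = 585/17 = 34.41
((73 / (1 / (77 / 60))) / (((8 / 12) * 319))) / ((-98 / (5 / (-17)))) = 73/55216 = 0.00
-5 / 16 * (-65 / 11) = 325/176 = 1.85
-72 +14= -58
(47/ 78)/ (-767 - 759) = -47/119028 = 0.00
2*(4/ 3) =8/3 = 2.67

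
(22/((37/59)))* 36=46728/37 = 1262.92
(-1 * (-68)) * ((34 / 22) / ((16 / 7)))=2023/44 = 45.98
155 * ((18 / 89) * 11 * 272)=8347680/89 = 93794.16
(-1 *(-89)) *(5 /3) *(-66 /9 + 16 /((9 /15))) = 25810/9 = 2867.78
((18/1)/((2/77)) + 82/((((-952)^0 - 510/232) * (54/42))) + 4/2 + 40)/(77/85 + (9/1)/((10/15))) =144993170/3063699 = 47.33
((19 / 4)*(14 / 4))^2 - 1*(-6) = 18073/64 = 282.39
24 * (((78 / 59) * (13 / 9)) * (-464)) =-1254656/59 = -21265.36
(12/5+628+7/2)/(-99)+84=25607/330 = 77.60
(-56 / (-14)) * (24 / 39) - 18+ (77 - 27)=34.46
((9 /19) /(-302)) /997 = -9/5720786 = 0.00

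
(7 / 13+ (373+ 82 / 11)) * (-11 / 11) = -54482/143 = -380.99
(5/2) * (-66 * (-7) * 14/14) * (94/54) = 18095/9 = 2010.56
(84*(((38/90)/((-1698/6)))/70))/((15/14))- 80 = -25470532/318375 = -80.00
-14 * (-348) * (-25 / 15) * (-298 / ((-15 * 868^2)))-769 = -15523510/20181 = -769.21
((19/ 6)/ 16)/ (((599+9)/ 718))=359/1536 = 0.23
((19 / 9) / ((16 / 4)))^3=6859/46656 = 0.15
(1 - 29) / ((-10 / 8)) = 112/5 = 22.40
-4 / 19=-0.21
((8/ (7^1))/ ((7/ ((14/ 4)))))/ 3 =4/21 = 0.19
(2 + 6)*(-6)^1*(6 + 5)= -528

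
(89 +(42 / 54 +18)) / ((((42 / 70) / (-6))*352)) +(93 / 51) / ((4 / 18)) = 69259/13464 = 5.14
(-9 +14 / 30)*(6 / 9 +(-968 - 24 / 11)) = 4095232/495 = 8273.20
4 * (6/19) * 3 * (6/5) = 432/95 = 4.55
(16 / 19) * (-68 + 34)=-544/19 = -28.63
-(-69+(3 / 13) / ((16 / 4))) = 3585/52 = 68.94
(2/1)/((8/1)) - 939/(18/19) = -11891/12 = -990.92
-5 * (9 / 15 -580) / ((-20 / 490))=-141953/2 = -70976.50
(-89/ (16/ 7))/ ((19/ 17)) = -10591/304 = -34.84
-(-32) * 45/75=96/5 = 19.20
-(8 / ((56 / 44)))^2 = -1936/49 = -39.51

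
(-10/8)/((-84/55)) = 275/336 = 0.82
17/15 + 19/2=319/30 = 10.63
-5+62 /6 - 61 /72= 323/72 = 4.49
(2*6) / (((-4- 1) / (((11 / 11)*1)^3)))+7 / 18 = -181/90 = -2.01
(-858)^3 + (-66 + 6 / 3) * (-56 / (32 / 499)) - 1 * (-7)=-631572817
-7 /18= -0.39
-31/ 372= -1/12 = -0.08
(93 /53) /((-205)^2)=93/2227325 = 0.00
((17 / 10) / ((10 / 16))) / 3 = 68/75 = 0.91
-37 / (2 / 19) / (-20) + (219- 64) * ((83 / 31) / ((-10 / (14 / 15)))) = -2539/120 = -21.16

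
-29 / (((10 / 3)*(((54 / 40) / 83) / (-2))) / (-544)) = -5237632/9 = -581959.11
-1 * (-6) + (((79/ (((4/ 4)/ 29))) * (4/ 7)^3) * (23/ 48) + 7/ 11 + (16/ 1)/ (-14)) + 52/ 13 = 2425949/11319 = 214.33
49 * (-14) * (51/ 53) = -34986/53 = -660.11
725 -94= 631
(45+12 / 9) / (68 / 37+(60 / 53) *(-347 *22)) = -272579/50831628 = -0.01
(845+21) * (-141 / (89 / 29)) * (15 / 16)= -26558055/712 = -37300.64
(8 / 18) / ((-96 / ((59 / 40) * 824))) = -6077/1080 = -5.63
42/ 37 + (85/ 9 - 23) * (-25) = 113228/333 = 340.02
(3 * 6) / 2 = 9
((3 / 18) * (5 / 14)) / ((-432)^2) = 5/15676416 = 0.00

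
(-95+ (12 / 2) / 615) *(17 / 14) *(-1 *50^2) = 82760250/287 = 288363.24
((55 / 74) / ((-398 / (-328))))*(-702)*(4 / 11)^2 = -4605120/80993 = -56.86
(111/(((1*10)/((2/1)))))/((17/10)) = 222/17 = 13.06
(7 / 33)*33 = 7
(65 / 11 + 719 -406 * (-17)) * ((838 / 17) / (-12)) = -17576212/561 = -31330.15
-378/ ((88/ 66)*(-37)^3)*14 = 3969/50653 = 0.08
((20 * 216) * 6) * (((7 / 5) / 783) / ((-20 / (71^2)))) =-1693776/145 = -11681.21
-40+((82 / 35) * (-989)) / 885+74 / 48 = -41.08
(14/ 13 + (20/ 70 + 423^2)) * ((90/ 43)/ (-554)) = -732719835/1083901 = -676.00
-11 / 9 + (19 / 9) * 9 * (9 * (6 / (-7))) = -9311/63 = -147.79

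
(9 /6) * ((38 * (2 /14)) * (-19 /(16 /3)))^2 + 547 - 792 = 1982027/6272 = 316.01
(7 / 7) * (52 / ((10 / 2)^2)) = 52/25 = 2.08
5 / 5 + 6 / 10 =8/5 = 1.60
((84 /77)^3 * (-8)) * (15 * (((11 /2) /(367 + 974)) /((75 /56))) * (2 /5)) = -86016/450725 = -0.19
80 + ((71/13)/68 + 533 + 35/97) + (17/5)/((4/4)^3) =264464471/428740 = 616.84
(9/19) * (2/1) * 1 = 0.95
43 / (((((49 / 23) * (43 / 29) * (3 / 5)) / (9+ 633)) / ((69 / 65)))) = 9848922/637 = 15461.42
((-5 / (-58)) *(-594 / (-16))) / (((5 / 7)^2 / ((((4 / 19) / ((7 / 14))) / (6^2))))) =1617/22040 = 0.07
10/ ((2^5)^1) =5/16 = 0.31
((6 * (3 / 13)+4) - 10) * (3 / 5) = -36/13 = -2.77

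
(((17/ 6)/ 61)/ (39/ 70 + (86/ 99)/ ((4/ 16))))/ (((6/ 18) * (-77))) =-765/1704401 = 0.00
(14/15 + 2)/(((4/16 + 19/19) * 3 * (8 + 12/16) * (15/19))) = 0.11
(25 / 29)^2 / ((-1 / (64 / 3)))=-40000/2523 = -15.85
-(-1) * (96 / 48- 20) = -18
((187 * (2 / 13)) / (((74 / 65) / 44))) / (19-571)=-10285/5106 = -2.01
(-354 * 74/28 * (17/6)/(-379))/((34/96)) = 52392/2653 = 19.75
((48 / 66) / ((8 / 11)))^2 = 1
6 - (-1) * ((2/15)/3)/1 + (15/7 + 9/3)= 3524/315 = 11.19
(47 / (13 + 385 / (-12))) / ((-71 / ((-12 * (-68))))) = 460224/16259 = 28.31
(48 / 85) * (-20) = -192/17 = -11.29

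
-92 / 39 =-2.36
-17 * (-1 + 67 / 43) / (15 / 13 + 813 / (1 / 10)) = -1768/1515105 = 0.00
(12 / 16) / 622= 3/2488 = 0.00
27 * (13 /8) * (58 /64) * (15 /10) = 30537/512 = 59.64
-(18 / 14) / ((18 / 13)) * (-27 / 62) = 351/868 = 0.40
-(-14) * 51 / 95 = 7.52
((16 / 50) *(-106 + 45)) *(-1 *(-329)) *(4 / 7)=-91744/25 = -3669.76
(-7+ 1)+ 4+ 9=7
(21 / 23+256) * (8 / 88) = 23.36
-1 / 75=-0.01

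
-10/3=-3.33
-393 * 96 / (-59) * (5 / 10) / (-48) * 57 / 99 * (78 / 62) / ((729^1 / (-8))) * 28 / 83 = 7247968/405780111 = 0.02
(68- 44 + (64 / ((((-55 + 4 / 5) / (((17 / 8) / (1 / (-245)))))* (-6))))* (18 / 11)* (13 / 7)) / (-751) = 856656/2238731 = 0.38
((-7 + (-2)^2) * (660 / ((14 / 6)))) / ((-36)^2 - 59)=-5940/8659 = -0.69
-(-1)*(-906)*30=-27180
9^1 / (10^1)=9/10 = 0.90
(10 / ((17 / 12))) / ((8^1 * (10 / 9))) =27/34 = 0.79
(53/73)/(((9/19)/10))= 10070/657 = 15.33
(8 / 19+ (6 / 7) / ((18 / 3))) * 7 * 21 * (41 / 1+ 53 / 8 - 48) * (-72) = 42525/19 = 2238.16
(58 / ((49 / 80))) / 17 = 4640/833 = 5.57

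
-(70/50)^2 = -49/25 = -1.96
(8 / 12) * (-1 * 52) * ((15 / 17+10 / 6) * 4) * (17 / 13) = -462.22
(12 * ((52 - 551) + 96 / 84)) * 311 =-1858002.86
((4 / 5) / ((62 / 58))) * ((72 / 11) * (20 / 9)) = 3712/341 = 10.89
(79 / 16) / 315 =79/5040 = 0.02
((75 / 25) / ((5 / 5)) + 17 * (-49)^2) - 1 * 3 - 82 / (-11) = 449069/11 = 40824.45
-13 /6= -2.17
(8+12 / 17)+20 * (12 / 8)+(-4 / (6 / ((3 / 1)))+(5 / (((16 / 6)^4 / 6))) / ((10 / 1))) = 2560035/69632 = 36.77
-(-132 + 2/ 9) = 1186/9 = 131.78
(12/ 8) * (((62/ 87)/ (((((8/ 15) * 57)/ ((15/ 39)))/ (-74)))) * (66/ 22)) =-86025/28652 = -3.00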